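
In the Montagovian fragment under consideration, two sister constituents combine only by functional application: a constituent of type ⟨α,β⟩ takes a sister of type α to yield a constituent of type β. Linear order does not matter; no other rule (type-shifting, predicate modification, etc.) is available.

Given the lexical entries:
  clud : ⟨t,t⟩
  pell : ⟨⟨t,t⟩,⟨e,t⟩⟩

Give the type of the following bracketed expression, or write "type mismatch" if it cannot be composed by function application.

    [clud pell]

⟨e,t⟩

[clud pell] — pell of type ⟨⟨t,t⟩,⟨e,t⟩⟩ combines with clud of type ⟨t,t⟩: type ⟨e,t⟩.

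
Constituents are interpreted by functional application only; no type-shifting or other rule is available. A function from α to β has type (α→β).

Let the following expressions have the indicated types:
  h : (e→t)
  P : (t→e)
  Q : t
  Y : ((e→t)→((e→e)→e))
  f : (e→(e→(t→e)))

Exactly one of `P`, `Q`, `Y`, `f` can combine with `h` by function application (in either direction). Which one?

Y

P : (t→e) — does not combine with h.
Q : t — does not combine with h.
Y — combines: Y : ((e→t)→((e→e)→e)) takes h : (e→t) as argument, giving ((e→e)→e).
f : (e→(e→(t→e))) — does not combine with h.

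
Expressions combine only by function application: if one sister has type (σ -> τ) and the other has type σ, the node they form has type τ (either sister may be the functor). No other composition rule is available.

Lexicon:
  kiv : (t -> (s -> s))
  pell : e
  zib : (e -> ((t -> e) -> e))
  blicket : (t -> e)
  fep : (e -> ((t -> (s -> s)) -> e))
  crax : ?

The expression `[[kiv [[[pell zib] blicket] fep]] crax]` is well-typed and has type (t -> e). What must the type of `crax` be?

(e -> (t -> e))

For [[kiv [[[pell zib] blicket] fep]] crax] to have type (t -> e) with [kiv [[[pell zib] blicket] fep]] of type e, crax must be the function: crax : (e -> (t -> e)).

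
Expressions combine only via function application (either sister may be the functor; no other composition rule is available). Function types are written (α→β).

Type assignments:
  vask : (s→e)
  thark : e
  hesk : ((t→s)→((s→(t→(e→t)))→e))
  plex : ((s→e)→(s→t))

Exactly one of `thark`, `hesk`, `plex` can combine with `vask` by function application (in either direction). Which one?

thark : e — does not combine with vask.
hesk : ((t→s)→((s→(t→(e→t)))→e)) — does not combine with vask.
plex — combines: plex : ((s→e)→(s→t)) takes vask : (s→e) as argument, giving (s→t).

plex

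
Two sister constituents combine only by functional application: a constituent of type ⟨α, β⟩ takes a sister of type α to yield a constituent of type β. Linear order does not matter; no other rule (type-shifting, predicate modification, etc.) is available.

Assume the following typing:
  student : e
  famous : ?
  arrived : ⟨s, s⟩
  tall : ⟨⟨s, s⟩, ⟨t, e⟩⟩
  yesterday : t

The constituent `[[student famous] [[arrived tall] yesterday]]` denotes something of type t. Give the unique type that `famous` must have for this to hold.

[[student famous] [[arrived tall] yesterday]] is required to be t. [[arrived tall] yesterday] : e cannot yield t as functor, so [student famous] : ⟨e, t⟩.
[student famous] is required to be ⟨e, t⟩. student : e cannot yield ⟨e, t⟩ as functor, so famous : ⟨e, ⟨e, t⟩⟩.

⟨e, ⟨e, t⟩⟩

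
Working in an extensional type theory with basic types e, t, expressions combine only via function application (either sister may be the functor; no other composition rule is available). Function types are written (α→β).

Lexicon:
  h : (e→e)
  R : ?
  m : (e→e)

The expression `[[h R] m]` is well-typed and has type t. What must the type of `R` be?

((e→e)→((e→e)→t))

[[h R] m] must have type t. The sister m has type (e→e); that is not a function onto t, so [h R] must be the functor, of type ((e→e)→t).
[h R] must have type ((e→e)→t). The sister h has type (e→e); that is not a function onto ((e→e)→t), so R must be the functor, of type ((e→e)→((e→e)→t)).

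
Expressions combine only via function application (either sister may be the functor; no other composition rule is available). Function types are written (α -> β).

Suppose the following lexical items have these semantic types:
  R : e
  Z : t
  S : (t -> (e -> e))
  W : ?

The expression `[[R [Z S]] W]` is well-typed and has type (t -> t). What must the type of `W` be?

(e -> (t -> t))

At [[R [Z S]] W] (required: (t -> t)): [R [Z S]] is e, which is not a function with range (t -> t); hence W is the functor — type (e -> (t -> t)).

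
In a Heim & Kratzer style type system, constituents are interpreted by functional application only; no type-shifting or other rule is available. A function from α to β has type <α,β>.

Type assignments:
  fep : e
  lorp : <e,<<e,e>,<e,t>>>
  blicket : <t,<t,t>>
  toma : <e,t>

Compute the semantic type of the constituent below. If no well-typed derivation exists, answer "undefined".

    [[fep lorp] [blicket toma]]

undefined

[fep lorp] — lorp of type <e,<<e,e>,<e,t>>> combines with fep of type e: type <<e,e>,<e,t>>.
[blicket toma]: <t,<t,t>> with <e,t> — neither is a function whose domain matches the other; composition fails here.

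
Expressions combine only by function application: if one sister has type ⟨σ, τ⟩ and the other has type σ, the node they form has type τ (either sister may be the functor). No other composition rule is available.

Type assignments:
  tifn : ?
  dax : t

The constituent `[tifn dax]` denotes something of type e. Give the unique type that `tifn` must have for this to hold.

For [tifn dax] to have type e with dax of type t, tifn must be the function: tifn : ⟨t, e⟩.

⟨t, e⟩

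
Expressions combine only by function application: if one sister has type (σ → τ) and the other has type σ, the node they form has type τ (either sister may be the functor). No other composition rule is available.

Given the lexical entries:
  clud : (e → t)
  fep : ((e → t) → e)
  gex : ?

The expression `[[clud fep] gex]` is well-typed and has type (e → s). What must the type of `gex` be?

[[clud fep] gex] is required to be (e → s). [clud fep] : e cannot yield (e → s) as functor, so gex : (e → (e → s)).

(e → (e → s))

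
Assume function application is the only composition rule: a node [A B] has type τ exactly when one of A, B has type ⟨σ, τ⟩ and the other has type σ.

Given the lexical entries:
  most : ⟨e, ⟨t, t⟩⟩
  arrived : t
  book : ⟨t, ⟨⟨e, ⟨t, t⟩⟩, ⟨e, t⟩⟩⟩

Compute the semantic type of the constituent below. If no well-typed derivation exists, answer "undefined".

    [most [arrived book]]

⟨e, t⟩

[arrived book]: functor book : ⟨t, ⟨⟨e, ⟨t, t⟩⟩, ⟨e, t⟩⟩⟩, argument arrived : t; result ⟨⟨e, ⟨t, t⟩⟩, ⟨e, t⟩⟩.
[most [arrived book]]: functor [arrived book] : ⟨⟨e, ⟨t, t⟩⟩, ⟨e, t⟩⟩, argument most : ⟨e, ⟨t, t⟩⟩; result ⟨e, t⟩.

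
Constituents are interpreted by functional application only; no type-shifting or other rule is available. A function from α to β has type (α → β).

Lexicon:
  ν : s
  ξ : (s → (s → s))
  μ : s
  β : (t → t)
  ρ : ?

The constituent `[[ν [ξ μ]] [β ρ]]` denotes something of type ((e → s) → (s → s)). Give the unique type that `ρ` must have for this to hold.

[[ν [ξ μ]] [β ρ]] must have type ((e → s) → (s → s)). The sister [ν [ξ μ]] has type s; that is not a function onto ((e → s) → (s → s)), so [β ρ] must be the functor, of type (s → ((e → s) → (s → s))).
[β ρ] must have type (s → ((e → s) → (s → s))). The sister β has type (t → t); that is not a function onto (s → ((e → s) → (s → s))), so ρ must be the functor, of type ((t → t) → (s → ((e → s) → (s → s)))).

((t → t) → (s → ((e → s) → (s → s))))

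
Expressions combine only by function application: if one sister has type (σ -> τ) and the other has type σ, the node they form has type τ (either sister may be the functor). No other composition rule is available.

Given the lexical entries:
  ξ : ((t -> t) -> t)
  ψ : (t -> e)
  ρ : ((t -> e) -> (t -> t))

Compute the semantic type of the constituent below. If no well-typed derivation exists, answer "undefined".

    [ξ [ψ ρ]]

t

[ψ ρ]: ρ is ((t -> e) -> (t -> t)), ψ is (t -> e); result (t -> t).
[ξ [ψ ρ]]: ξ is ((t -> t) -> t), [ψ ρ] is (t -> t); result t.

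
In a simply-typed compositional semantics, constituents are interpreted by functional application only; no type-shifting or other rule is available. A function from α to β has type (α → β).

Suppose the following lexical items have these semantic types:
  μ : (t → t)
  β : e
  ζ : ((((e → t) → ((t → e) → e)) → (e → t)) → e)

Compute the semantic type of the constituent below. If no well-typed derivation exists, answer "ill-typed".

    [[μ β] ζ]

ill-typed

[μ β]: (t → t) and e cannot combine by function application — type clash.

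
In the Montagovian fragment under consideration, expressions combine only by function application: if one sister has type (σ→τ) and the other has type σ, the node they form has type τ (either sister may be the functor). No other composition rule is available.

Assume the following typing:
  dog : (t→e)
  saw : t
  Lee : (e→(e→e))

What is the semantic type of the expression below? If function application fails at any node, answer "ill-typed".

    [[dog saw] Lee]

[dog saw] — dog of type (t→e) combines with saw of type t: type e.
[[dog saw] Lee] — Lee of type (e→(e→e)) combines with [dog saw] of type e: type (e→e).

(e→e)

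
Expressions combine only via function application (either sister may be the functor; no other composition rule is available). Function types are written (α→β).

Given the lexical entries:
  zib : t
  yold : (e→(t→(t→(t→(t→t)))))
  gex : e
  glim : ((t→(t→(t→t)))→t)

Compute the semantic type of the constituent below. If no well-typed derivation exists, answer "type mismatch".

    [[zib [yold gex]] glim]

t

[yold gex]: (e→(t→(t→(t→(t→t))))) applied to e yields (t→(t→(t→(t→t)))).
[zib [yold gex]]: (t→(t→(t→(t→t)))) applied to t yields (t→(t→(t→t))).
[[zib [yold gex]] glim]: ((t→(t→(t→t)))→t) applied to (t→(t→(t→t))) yields t.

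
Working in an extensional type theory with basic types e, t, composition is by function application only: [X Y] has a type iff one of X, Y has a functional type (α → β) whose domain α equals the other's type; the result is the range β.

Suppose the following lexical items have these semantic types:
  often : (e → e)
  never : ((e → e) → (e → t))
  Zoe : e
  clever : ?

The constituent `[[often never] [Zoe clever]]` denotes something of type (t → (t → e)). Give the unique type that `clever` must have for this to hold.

At [[often never] [Zoe clever]] (required: (t → (t → e))): [often never] is (e → t), which is not a function with range (t → (t → e)); hence [Zoe clever] is the functor — type ((e → t) → (t → (t → e))).
At [Zoe clever] (required: ((e → t) → (t → (t → e)))): Zoe is e, which is not a function with range ((e → t) → (t → (t → e))); hence clever is the functor — type (e → ((e → t) → (t → (t → e)))).

(e → ((e → t) → (t → (t → e))))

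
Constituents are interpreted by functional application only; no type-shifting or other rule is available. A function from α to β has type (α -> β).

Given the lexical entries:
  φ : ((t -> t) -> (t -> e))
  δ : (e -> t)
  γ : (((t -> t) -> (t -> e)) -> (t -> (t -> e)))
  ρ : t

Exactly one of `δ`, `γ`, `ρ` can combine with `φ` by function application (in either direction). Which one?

γ

δ : (e -> t) — does not combine with φ.
γ — combines: γ : (((t -> t) -> (t -> e)) -> (t -> (t -> e))) takes φ : ((t -> t) -> (t -> e)) as argument, giving (t -> (t -> e)).
ρ : t — does not combine with φ.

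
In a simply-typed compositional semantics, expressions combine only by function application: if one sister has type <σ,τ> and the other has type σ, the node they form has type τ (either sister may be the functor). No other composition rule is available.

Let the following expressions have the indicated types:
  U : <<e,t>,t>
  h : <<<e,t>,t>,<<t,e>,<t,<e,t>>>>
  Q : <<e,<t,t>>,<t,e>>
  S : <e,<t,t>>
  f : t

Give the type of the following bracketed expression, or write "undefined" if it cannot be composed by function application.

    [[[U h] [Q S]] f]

<e,t>

[U h]: h is <<<e,t>,t>,<<t,e>,<t,<e,t>>>>, U is <<e,t>,t>; result <<t,e>,<t,<e,t>>>.
[Q S]: Q is <<e,<t,t>>,<t,e>>, S is <e,<t,t>>; result <t,e>.
[[U h] [Q S]]: [U h] is <<t,e>,<t,<e,t>>>, [Q S] is <t,e>; result <t,<e,t>>.
[[[U h] [Q S]] f]: [[U h] [Q S]] is <t,<e,t>>, f is t; result <e,t>.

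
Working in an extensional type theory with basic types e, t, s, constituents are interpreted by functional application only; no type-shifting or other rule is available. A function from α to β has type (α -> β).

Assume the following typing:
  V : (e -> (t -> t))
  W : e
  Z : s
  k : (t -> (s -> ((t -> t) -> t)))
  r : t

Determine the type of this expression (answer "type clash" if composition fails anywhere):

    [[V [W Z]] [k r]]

[W Z]: e with s — neither is a function whose domain matches the other; composition fails here.

type clash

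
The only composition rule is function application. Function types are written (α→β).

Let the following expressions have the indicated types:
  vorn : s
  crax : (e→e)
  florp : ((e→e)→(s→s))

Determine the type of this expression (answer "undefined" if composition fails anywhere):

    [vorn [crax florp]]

[crax florp]: functor florp : ((e→e)→(s→s)), argument crax : (e→e); result (s→s).
[vorn [crax florp]]: functor [crax florp] : (s→s), argument vorn : s; result s.

s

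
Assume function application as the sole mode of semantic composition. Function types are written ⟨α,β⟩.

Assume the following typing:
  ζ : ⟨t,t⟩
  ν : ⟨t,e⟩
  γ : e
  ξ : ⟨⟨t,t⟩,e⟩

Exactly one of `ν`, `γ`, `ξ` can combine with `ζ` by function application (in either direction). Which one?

ν : ⟨t,e⟩ — no; ζ wants t, and ν wants t.
γ : e — no; ζ wants t, and γ wants nothing (atomic).
ξ — combines: ξ : ⟨⟨t,t⟩,e⟩ takes ζ : ⟨t,t⟩ as argument, giving e.

ξ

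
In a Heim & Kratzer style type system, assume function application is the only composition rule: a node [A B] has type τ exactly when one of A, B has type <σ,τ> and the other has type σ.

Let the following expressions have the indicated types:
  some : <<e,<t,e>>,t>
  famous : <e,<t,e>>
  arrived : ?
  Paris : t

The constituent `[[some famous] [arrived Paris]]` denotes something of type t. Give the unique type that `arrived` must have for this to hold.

<t,<t,t>>

[[some famous] [arrived Paris]] must have type t. The sister [some famous] has type t; that is not a function onto t, so [arrived Paris] must be the functor, of type <t,t>.
[arrived Paris] must have type <t,t>. The sister Paris has type t; that is not a function onto <t,t>, so arrived must be the functor, of type <t,<t,t>>.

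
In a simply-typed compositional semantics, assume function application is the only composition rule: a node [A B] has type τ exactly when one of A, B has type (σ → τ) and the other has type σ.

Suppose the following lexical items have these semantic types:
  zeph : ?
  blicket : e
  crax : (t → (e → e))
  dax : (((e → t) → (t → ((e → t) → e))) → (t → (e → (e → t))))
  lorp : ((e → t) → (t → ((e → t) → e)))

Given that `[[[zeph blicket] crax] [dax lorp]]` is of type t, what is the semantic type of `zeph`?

(e → ((t → (e → e)) → ((t → (e → (e → t))) → t)))

[[[zeph blicket] crax] [dax lorp]] is required to be t. [dax lorp] : (t → (e → (e → t))) cannot yield t as functor, so [[zeph blicket] crax] : ((t → (e → (e → t))) → t).
[[zeph blicket] crax] is required to be ((t → (e → (e → t))) → t). crax : (t → (e → e)) cannot yield ((t → (e → (e → t))) → t) as functor, so [zeph blicket] : ((t → (e → e)) → ((t → (e → (e → t))) → t)).
[zeph blicket] is required to be ((t → (e → e)) → ((t → (e → (e → t))) → t)). blicket : e cannot yield ((t → (e → e)) → ((t → (e → (e → t))) → t)) as functor, so zeph : (e → ((t → (e → e)) → ((t → (e → (e → t))) → t))).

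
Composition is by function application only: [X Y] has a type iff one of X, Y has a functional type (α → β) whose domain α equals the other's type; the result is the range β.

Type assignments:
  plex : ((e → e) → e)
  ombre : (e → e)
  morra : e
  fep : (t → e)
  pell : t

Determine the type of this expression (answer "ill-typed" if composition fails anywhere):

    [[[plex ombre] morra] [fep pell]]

[plex ombre]: functor plex : ((e → e) → e), argument ombre : (e → e); result e.
[[plex ombre] morra]: e with e — neither is a function whose domain matches the other; composition fails here.

ill-typed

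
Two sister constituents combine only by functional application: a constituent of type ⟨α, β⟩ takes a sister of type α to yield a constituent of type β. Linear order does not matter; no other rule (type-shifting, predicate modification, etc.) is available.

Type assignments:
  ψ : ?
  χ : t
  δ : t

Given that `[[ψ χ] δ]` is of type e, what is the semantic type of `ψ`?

⟨t, ⟨t, e⟩⟩

[[ψ χ] δ] is required to be e. δ : t cannot yield e as functor, so [ψ χ] : ⟨t, e⟩.
[ψ χ] is required to be ⟨t, e⟩. χ : t cannot yield ⟨t, e⟩ as functor, so ψ : ⟨t, ⟨t, e⟩⟩.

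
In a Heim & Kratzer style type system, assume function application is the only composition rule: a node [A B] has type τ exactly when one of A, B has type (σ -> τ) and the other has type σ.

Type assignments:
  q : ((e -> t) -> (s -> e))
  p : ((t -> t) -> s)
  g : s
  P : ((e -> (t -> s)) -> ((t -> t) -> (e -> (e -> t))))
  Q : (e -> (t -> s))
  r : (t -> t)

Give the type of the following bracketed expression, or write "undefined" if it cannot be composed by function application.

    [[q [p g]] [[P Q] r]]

At [p g]: neither ((t -> t) -> s) nor s can take the other as argument; the node is ill-typed.

undefined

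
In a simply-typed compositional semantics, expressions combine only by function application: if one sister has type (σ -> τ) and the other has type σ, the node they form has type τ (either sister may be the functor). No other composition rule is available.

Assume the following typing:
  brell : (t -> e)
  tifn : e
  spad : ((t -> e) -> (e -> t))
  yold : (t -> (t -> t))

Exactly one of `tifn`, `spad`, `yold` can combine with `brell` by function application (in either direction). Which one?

spad

tifn : e — does not combine with brell.
spad — combines: spad : ((t -> e) -> (e -> t)) takes brell : (t -> e) as argument, giving (e -> t).
yold : (t -> (t -> t)) — does not combine with brell.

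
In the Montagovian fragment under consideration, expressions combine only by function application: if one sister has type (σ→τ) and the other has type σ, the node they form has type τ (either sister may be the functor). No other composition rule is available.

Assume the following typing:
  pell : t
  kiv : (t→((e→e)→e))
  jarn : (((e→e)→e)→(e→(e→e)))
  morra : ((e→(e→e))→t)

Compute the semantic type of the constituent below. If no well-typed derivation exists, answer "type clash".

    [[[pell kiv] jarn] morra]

[pell kiv]: kiv is (t→((e→e)→e)), pell is t; result ((e→e)→e).
[[pell kiv] jarn]: jarn is (((e→e)→e)→(e→(e→e))), [pell kiv] is ((e→e)→e); result (e→(e→e)).
[[[pell kiv] jarn] morra]: morra is ((e→(e→e))→t), [[pell kiv] jarn] is (e→(e→e)); result t.

t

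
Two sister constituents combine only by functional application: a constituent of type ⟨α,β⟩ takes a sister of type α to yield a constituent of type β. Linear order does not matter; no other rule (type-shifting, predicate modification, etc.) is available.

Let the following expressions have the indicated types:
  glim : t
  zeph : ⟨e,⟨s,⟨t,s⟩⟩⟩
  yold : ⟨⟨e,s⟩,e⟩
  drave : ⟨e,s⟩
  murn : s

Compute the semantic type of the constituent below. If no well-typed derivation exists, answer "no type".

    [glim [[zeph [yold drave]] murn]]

[yold drave]: ⟨⟨e,s⟩,e⟩ applied to ⟨e,s⟩ yields e.
[zeph [yold drave]]: ⟨e,⟨s,⟨t,s⟩⟩⟩ applied to e yields ⟨s,⟨t,s⟩⟩.
[[zeph [yold drave]] murn]: ⟨s,⟨t,s⟩⟩ applied to s yields ⟨t,s⟩.
[glim [[zeph [yold drave]] murn]]: ⟨t,s⟩ applied to t yields s.

s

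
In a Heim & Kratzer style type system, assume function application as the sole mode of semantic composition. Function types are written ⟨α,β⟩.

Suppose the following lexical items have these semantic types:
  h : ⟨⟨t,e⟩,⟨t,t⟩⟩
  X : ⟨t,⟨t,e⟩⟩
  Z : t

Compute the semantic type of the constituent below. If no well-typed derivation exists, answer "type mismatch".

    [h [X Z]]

[X Z] — X of type ⟨t,⟨t,e⟩⟩ combines with Z of type t: type ⟨t,e⟩.
[h [X Z]] — h of type ⟨⟨t,e⟩,⟨t,t⟩⟩ combines with [X Z] of type ⟨t,e⟩: type ⟨t,t⟩.

⟨t,t⟩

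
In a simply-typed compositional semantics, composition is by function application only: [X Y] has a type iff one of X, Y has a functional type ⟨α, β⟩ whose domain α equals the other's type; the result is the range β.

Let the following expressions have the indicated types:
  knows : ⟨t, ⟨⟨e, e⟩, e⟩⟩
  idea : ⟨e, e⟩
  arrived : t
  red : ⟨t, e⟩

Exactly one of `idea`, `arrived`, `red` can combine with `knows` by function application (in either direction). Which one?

arrived

idea : ⟨e, e⟩ — neither side's domain matches the other.
arrived — combines: knows : ⟨t, ⟨⟨e, e⟩, e⟩⟩ takes arrived : t as argument, giving ⟨⟨e, e⟩, e⟩.
red : ⟨t, e⟩ — neither side's domain matches the other.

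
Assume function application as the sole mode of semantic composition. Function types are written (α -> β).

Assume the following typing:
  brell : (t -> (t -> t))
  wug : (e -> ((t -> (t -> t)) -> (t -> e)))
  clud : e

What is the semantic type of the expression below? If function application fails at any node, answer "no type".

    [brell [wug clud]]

At [wug clud], wug : (e -> ((t -> (t -> t)) -> (t -> e))) takes clud : e, giving ((t -> (t -> t)) -> (t -> e)).
At [brell [wug clud]], [wug clud] : ((t -> (t -> t)) -> (t -> e)) takes brell : (t -> (t -> t)), giving (t -> e).

(t -> e)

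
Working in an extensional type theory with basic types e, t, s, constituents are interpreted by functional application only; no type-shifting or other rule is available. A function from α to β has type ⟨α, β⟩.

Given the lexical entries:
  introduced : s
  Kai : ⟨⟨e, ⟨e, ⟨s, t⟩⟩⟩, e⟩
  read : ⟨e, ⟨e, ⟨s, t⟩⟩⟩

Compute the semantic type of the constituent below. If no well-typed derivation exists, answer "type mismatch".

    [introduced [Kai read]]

At [Kai read], Kai : ⟨⟨e, ⟨e, ⟨s, t⟩⟩⟩, e⟩ takes read : ⟨e, ⟨e, ⟨s, t⟩⟩⟩, giving e.
[introduced [Kai read]]: s and e cannot combine by function application — type clash.

type mismatch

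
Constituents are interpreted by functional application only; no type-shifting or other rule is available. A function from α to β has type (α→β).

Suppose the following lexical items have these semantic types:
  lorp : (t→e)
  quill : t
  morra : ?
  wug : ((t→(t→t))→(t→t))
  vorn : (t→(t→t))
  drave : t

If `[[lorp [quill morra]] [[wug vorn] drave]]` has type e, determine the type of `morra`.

[[lorp [quill morra]] [[wug vorn] drave]] must have type e. The sister [[wug vorn] drave] has type t; that is not a function onto e, so [lorp [quill morra]] must be the functor, of type (t→e).
[lorp [quill morra]] must have type (t→e). The sister lorp has type (t→e); that is not a function onto (t→e), so [quill morra] must be the functor, of type ((t→e)→(t→e)).
[quill morra] must have type ((t→e)→(t→e)). The sister quill has type t; that is not a function onto ((t→e)→(t→e)), so morra must be the functor, of type (t→((t→e)→(t→e))).

(t→((t→e)→(t→e)))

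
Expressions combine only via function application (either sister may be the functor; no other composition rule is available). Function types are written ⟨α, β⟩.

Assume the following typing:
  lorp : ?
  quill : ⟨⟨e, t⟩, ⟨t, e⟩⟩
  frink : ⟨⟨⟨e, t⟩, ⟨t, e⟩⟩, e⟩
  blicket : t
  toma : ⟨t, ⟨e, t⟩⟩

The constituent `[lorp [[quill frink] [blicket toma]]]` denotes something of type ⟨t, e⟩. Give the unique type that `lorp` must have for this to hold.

⟨t, ⟨t, e⟩⟩

[lorp [[quill frink] [blicket toma]]] must have type ⟨t, e⟩. The sister [[quill frink] [blicket toma]] has type t; that is not a function onto ⟨t, e⟩, so lorp must be the functor, of type ⟨t, ⟨t, e⟩⟩.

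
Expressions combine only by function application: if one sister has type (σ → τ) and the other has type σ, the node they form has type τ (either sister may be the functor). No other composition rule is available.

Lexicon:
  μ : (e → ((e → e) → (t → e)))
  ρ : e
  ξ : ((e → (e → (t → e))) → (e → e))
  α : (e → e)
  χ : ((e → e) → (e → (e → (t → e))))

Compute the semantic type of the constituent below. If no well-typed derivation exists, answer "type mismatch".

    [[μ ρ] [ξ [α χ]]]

[μ ρ]: μ is (e → ((e → e) → (t → e))), ρ is e; result ((e → e) → (t → e)).
[α χ]: χ is ((e → e) → (e → (e → (t → e)))), α is (e → e); result (e → (e → (t → e))).
[ξ [α χ]]: ξ is ((e → (e → (t → e))) → (e → e)), [α χ] is (e → (e → (t → e))); result (e → e).
[[μ ρ] [ξ [α χ]]]: [μ ρ] is ((e → e) → (t → e)), [ξ [α χ]] is (e → e); result (t → e).

(t → e)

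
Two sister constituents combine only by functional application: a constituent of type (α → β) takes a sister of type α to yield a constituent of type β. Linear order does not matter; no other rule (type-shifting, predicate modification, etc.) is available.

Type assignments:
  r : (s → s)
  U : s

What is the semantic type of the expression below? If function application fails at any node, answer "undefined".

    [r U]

s

[r U] — r of type (s → s) combines with U of type s: type s.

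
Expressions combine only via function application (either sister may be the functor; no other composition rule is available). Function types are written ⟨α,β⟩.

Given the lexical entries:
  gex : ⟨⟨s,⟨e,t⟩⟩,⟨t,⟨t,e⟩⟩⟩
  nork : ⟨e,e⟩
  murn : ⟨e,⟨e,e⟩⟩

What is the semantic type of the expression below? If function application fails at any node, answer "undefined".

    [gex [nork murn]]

undefined

At [nork murn]: neither ⟨e,e⟩ nor ⟨e,⟨e,e⟩⟩ can take the other as argument; the node is ill-typed.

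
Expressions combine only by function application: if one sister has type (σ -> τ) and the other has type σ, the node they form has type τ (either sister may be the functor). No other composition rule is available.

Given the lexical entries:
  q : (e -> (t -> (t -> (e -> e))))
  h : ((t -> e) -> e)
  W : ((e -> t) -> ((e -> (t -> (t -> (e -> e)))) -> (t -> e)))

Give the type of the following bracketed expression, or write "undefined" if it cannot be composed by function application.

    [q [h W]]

At [h W]: neither ((t -> e) -> e) nor ((e -> t) -> ((e -> (t -> (t -> (e -> e)))) -> (t -> e))) can take the other as argument; the node is ill-typed.

undefined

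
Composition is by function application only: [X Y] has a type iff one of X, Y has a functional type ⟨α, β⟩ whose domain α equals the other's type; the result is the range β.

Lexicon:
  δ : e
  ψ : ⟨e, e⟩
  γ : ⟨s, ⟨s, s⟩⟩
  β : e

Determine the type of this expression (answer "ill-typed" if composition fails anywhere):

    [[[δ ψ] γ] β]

ill-typed

[δ ψ] — ψ of type ⟨e, e⟩ combines with δ of type e: type e.
At [[δ ψ] γ]: neither e nor ⟨s, ⟨s, s⟩⟩ can take the other as argument; the node is ill-typed.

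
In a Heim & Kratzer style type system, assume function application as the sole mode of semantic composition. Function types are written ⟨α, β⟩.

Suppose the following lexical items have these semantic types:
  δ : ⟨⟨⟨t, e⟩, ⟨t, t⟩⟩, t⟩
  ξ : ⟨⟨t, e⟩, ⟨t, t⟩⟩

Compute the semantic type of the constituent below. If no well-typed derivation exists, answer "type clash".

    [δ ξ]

[δ ξ] — δ of type ⟨⟨⟨t, e⟩, ⟨t, t⟩⟩, t⟩ combines with ξ of type ⟨⟨t, e⟩, ⟨t, t⟩⟩: type t.

t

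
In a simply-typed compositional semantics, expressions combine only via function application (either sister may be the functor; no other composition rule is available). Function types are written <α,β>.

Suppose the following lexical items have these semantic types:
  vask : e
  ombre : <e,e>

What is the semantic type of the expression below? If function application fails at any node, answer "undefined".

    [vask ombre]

e

[vask ombre] — ombre of type <e,e> combines with vask of type e: type e.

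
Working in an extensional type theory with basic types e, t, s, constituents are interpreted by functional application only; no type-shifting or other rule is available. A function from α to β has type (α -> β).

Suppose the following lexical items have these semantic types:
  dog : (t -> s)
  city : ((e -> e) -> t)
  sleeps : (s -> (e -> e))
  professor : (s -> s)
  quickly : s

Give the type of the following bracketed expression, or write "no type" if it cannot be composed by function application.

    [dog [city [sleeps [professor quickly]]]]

[professor quickly] — professor of type (s -> s) combines with quickly of type s: type s.
[sleeps [professor quickly]] — sleeps of type (s -> (e -> e)) combines with [professor quickly] of type s: type (e -> e).
[city [sleeps [professor quickly]]] — city of type ((e -> e) -> t) combines with [sleeps [professor quickly]] of type (e -> e): type t.
[dog [city [sleeps [professor quickly]]]] — dog of type (t -> s) combines with [city [sleeps [professor quickly]]] of type t: type s.

s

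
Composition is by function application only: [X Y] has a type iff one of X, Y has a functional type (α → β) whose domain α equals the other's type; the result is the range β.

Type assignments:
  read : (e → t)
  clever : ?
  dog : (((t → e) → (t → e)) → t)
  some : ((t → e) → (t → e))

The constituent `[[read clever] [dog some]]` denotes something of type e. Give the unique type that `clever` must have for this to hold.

For [[read clever] [dog some]] to have type e with [dog some] of type t, [read clever] must be the function: [read clever] : (t → e).
For [read clever] to have type (t → e) with read of type (e → t), clever must be the function: clever : ((e → t) → (t → e)).

((e → t) → (t → e))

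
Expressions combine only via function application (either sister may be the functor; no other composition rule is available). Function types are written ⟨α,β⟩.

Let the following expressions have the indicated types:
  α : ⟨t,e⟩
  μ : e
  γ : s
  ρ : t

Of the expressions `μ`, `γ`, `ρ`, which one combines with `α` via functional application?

μ : e — neither side's domain matches the other.
γ : s — neither side's domain matches the other.
ρ — combines: α : ⟨t,e⟩ takes ρ : t as argument, giving e.

ρ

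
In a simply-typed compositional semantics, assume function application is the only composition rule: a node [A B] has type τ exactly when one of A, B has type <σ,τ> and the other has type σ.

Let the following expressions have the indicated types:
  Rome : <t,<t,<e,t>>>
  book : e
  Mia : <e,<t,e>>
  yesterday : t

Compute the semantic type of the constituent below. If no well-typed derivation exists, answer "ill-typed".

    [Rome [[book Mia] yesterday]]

[book Mia]: <e,<t,e>> applied to e yields <t,e>.
[[book Mia] yesterday]: <t,e> applied to t yields e.
[Rome [[book Mia] yesterday]]: <t,<t,<e,t>>> with e — neither is a function whose domain matches the other; composition fails here.

ill-typed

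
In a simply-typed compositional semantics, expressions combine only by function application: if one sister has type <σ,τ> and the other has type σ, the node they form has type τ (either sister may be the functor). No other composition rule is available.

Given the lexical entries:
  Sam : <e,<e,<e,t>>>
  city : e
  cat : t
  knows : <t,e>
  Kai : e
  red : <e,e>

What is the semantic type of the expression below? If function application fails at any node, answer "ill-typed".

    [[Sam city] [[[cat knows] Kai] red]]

ill-typed

At [Sam city], Sam : <e,<e,<e,t>>> takes city : e, giving <e,<e,t>>.
At [cat knows], knows : <t,e> takes cat : t, giving e.
[[cat knows] Kai]: e and e cannot combine by function application — type clash.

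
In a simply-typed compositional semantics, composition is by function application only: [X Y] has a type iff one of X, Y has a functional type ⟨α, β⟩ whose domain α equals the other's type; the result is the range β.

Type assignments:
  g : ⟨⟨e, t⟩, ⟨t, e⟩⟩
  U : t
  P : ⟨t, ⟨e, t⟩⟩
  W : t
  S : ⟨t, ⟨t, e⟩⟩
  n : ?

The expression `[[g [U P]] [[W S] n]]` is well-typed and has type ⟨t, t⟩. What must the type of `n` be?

⟨⟨t, e⟩, ⟨⟨t, e⟩, ⟨t, t⟩⟩⟩

At [[g [U P]] [[W S] n]] (required: ⟨t, t⟩): [g [U P]] is ⟨t, e⟩, which is not a function with range ⟨t, t⟩; hence [[W S] n] is the functor — type ⟨⟨t, e⟩, ⟨t, t⟩⟩.
At [[W S] n] (required: ⟨⟨t, e⟩, ⟨t, t⟩⟩): [W S] is ⟨t, e⟩, which is not a function with range ⟨⟨t, e⟩, ⟨t, t⟩⟩; hence n is the functor — type ⟨⟨t, e⟩, ⟨⟨t, e⟩, ⟨t, t⟩⟩⟩.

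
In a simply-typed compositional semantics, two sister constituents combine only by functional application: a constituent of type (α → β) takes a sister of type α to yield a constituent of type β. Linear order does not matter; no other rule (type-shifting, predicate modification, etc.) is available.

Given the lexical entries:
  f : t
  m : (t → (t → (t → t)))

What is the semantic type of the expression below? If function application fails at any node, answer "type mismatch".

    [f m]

(t → (t → t))

[f m]: m is (t → (t → (t → t))), f is t; result (t → (t → t)).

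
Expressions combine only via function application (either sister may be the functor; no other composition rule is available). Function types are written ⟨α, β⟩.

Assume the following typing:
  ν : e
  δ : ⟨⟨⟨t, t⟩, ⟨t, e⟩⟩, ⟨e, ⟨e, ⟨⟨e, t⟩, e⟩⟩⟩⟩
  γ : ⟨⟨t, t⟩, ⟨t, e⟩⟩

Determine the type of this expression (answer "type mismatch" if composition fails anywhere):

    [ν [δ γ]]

⟨e, ⟨⟨e, t⟩, e⟩⟩

[δ γ] — δ of type ⟨⟨⟨t, t⟩, ⟨t, e⟩⟩, ⟨e, ⟨e, ⟨⟨e, t⟩, e⟩⟩⟩⟩ combines with γ of type ⟨⟨t, t⟩, ⟨t, e⟩⟩: type ⟨e, ⟨e, ⟨⟨e, t⟩, e⟩⟩⟩.
[ν [δ γ]] — [δ γ] of type ⟨e, ⟨e, ⟨⟨e, t⟩, e⟩⟩⟩ combines with ν of type e: type ⟨e, ⟨⟨e, t⟩, e⟩⟩.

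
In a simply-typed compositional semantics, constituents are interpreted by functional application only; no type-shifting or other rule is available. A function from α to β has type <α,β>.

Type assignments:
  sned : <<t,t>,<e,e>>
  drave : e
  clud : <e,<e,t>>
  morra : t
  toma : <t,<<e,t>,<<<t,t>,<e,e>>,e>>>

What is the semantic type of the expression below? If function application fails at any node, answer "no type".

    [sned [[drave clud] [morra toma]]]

e

At [drave clud], clud : <e,<e,t>> takes drave : e, giving <e,t>.
At [morra toma], toma : <t,<<e,t>,<<<t,t>,<e,e>>,e>>> takes morra : t, giving <<e,t>,<<<t,t>,<e,e>>,e>>.
At [[drave clud] [morra toma]], [morra toma] : <<e,t>,<<<t,t>,<e,e>>,e>> takes [drave clud] : <e,t>, giving <<<t,t>,<e,e>>,e>.
At [sned [[drave clud] [morra toma]]], [[drave clud] [morra toma]] : <<<t,t>,<e,e>>,e> takes sned : <<t,t>,<e,e>>, giving e.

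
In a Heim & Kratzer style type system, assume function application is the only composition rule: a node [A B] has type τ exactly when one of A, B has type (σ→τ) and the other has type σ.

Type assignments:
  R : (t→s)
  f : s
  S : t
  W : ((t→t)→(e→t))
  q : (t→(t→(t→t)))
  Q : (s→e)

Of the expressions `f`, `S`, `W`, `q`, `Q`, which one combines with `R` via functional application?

f : s — neither side's domain matches the other.
S — combines: R : (t→s) takes S : t as argument, giving s.
W : ((t→t)→(e→t)) — neither side's domain matches the other.
q : (t→(t→(t→t))) — neither side's domain matches the other.
Q : (s→e) — neither side's domain matches the other.

S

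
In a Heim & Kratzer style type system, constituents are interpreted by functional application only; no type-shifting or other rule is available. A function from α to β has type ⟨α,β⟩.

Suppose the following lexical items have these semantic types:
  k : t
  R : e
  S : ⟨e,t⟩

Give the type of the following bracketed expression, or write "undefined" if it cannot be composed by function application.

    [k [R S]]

At [R S], S : ⟨e,t⟩ takes R : e, giving t.
[k [R S]]: t with t — neither is a function whose domain matches the other; composition fails here.

undefined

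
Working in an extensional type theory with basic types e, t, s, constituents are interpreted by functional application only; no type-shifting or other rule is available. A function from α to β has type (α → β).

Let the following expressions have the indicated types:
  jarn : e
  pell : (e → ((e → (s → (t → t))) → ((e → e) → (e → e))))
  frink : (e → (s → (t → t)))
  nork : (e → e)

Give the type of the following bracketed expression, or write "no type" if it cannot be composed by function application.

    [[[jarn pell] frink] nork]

[jarn pell]: (e → ((e → (s → (t → t))) → ((e → e) → (e → e)))) applied to e yields ((e → (s → (t → t))) → ((e → e) → (e → e))).
[[jarn pell] frink]: ((e → (s → (t → t))) → ((e → e) → (e → e))) applied to (e → (s → (t → t))) yields ((e → e) → (e → e)).
[[[jarn pell] frink] nork]: ((e → e) → (e → e)) applied to (e → e) yields (e → e).

(e → e)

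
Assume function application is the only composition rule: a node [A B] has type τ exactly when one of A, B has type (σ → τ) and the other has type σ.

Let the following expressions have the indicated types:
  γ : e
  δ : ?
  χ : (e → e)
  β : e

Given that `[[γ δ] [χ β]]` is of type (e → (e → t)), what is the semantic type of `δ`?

[[γ δ] [χ β]] must have type (e → (e → t)). The sister [χ β] has type e; that is not a function onto (e → (e → t)), so [γ δ] must be the functor, of type (e → (e → (e → t))).
[γ δ] must have type (e → (e → (e → t))). The sister γ has type e; that is not a function onto (e → (e → (e → t))), so δ must be the functor, of type (e → (e → (e → (e → t)))).

(e → (e → (e → (e → t))))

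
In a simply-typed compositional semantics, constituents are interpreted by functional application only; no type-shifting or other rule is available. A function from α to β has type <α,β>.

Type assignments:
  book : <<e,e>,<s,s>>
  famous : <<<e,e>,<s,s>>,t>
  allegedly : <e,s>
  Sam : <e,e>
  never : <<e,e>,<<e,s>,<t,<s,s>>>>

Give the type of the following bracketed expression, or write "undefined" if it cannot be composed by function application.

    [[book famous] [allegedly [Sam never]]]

<s,s>

[book famous]: famous is <<<e,e>,<s,s>>,t>, book is <<e,e>,<s,s>>; result t.
[Sam never]: never is <<e,e>,<<e,s>,<t,<s,s>>>>, Sam is <e,e>; result <<e,s>,<t,<s,s>>>.
[allegedly [Sam never]]: [Sam never] is <<e,s>,<t,<s,s>>>, allegedly is <e,s>; result <t,<s,s>>.
[[book famous] [allegedly [Sam never]]]: [allegedly [Sam never]] is <t,<s,s>>, [book famous] is t; result <s,s>.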